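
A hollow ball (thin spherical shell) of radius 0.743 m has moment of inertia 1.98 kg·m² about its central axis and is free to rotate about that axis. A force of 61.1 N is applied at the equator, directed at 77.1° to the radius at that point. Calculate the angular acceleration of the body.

α ≈ 22.3 rad/s²

Only the tangential component produces torque: τ = F R sinθ = (61.1)(0.743) sin 77.1° = 44.25 N·m.
From τ = Iα: α = 44.25/1.980 = 22.35 rad/s².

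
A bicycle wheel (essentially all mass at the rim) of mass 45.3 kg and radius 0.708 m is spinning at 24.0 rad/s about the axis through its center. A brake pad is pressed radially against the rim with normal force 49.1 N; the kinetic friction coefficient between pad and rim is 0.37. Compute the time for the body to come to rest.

I = MR² = (45.3)(0.708)² = 22.71 kg·m².
Friction force f = μN = (0.37)(49.1) = 18.17 N at the rim; torque magnitude τ = fR = 12.86 N·m, opposing ω.
|α| = τ/I = 12.86/22.71 = 0.5664 rad/s² (deceleration).
0 = ω₀ − |α|t ⇒ t = ω₀/|α| = 24.0/0.5664 = 42.37 s.

t ≈ 42.4 s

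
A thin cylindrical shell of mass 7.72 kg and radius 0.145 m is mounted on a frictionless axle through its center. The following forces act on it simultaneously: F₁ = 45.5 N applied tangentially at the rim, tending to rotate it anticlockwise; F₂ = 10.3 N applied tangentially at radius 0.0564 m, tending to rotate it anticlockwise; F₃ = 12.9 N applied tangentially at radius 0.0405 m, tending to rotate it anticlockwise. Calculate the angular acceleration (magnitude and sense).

I = MR² = (7.72)(0.145)² = 0.1623 kg·m².
Taking anticlockwise as positive: τ₁ = +(45.5)(0.145) = +6.597 N·m; τ₂ = +(10.3)(0.0564) = +0.5809 N·m; τ₃ = +(12.9)(0.0405) = +0.5225 N·m.
Net torque τ = 7.701 N·m.
α = τ/I = 7.701/0.1623 = 47.44 rad/s².

α ≈ 47.4 rad/s², anticlockwise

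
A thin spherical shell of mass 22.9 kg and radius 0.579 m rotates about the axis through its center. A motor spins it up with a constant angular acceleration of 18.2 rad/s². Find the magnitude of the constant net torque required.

τ ≈ 93.1 N·m

I = (2/3)MR² = (2/3)(22.9)(0.579)² = 5.118 kg·m².
τ = Iα = (5.118)(18.20) = 93.15 N·m.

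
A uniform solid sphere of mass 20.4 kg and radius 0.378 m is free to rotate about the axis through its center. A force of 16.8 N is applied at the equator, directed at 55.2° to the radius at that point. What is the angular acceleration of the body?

α ≈ 4.47 rad/s²

I = (2/5)MR² = (2/5)(20.4)(0.378)² = 1.166 kg·m².
Only the tangential component produces torque: τ = F R sinθ = (16.8)(0.378) sin 55.2° = 5.215 N·m.
From τ = Iα: α = 5.215/1.166 = 4.472 rad/s².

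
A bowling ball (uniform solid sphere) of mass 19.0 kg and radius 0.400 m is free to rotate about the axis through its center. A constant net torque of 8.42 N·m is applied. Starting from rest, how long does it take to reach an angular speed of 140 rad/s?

I = (2/5)MR² = (2/5)(19.0)(0.400)² = 1.216 kg·m².
α = τ/I = 8.42/1.216 = 6.924 rad/s².
ω = αt ⇒ t = ω/α = 140/6.924 = 20.22 s.

t ≈ 20.2 s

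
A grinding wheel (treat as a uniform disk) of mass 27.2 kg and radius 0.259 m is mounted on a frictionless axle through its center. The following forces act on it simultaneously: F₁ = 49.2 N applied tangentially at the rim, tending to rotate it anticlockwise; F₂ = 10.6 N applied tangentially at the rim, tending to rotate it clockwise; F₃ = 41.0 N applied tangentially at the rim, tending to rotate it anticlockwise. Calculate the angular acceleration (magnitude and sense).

I = ½MR² = (1/2)(27.2)(0.259)² = 0.9123 kg·m².
Taking anticlockwise as positive: τ₁ = +(49.2)(0.259) = +12.74 N·m; τ₂ = −(10.6)(0.259) = −2.745 N·m; τ₃ = +(41.0)(0.259) = +10.62 N·m.
Net torque τ = 20.62 N·m.
α = τ/I = 20.62/0.9123 = 22.60 rad/s².

α ≈ 22.6 rad/s², anticlockwise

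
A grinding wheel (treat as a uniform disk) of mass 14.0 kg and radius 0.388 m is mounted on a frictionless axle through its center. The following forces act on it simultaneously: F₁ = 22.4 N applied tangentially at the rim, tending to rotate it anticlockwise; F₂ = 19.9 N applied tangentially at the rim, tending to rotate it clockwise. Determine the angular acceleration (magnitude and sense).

α ≈ 0.920 rad/s², anticlockwise

I = ½MR² = (1/2)(14.0)(0.388)² = 1.054 kg·m².
Taking anticlockwise as positive: τ₁ = +(22.4)(0.388) = +8.691 N·m; τ₂ = −(19.9)(0.388) = −7.721 N·m.
Net torque τ = 0.9700 N·m.
α = τ/I = 0.9700/1.054 = 0.9205 rad/s².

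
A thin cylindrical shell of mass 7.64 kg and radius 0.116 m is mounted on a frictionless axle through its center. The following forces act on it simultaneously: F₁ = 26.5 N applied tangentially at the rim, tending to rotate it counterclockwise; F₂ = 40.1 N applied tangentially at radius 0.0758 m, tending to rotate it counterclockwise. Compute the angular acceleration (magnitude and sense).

α ≈ 59.5 rad/s², counterclockwise

I = MR² = (7.64)(0.116)² = 0.1028 kg·m².
Taking counterclockwise as positive: τ₁ = +(26.5)(0.116) = +3.074 N·m; τ₂ = +(40.1)(0.0758) = +3.040 N·m.
Net torque τ = 6.114 N·m.
α = τ/I = 6.114/0.1028 = 59.47 rad/s².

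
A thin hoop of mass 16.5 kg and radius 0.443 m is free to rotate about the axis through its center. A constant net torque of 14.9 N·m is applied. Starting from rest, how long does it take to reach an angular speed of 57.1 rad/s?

t ≈ 12.4 s

I = MR² = (16.5)(0.443)² = 3.238 kg·m².
α = τ/I = 14.9/3.238 = 4.601 rad/s².
ω = αt ⇒ t = ω/α = 57.1/4.601 = 12.41 s.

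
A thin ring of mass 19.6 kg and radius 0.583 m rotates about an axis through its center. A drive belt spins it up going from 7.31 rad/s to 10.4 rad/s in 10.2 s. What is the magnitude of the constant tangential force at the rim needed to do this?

F ≈ 3.46 N

I = MR² = (19.6)(0.583)² = 6.662 kg·m².
α = Δω/Δt = (10.4 − 7.31)/10.2 = 0.3029 rad/s².
The required torque is τ = Iα = (6.662)(0.3029) = 2.018 N·m.
A tangential force at the rim gives τ = FR, so F = τ/R = 2.018/0.583 = 3.462 N.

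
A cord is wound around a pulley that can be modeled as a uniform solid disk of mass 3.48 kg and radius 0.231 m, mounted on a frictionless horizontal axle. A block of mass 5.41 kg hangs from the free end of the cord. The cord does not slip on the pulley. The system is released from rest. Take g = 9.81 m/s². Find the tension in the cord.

I = ½MR² = (1/2)(3.48)(0.231)² = 0.09285 kg·m².
Block: mg − T = ma. Pulley: TR = Iα. No-slip: a = αR, so T = (I/R²)a = 1.740·a.
Then mg = (m + 1.740)a, so a = (5.41)(9.81)/(5.41 + 1.740) = 7.423 m/s².
T = 1.740·a = 12.92 N.

T ≈ 12.9 N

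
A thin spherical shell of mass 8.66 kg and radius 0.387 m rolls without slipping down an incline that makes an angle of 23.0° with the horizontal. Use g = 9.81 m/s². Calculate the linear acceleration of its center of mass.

a ≈ 2.30 m/s²

Translation along the incline: Mg sinθ − f = Ma.
Rotation about the center: fR = Iα with I = (2/3)MR². No-slip gives a = αR, so f = (I/R²)a = (2/3)M a.
Substituting: Mg sinθ = (1 + 0.6667)Ma, so a = g sinθ/(1 + 0.6667) = (9.81) sin 23.0° / 1.667 = 2.300 m/s².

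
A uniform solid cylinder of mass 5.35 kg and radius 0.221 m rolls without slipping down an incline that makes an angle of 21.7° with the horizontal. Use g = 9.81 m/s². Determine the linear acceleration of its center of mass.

Translation along the incline: Mg sinθ − f = Ma.
Rotation about the center: fR = Iα with I = ½MR². No-slip gives a = αR, so f = (I/R²)a = (1/2)M a.
Substituting: Mg sinθ = (1 + 0.5000)Ma, so a = g sinθ/(1 + 0.5000) = (9.81) sin 21.7° / 1.500 = 2.418 m/s².

a ≈ 2.42 m/s²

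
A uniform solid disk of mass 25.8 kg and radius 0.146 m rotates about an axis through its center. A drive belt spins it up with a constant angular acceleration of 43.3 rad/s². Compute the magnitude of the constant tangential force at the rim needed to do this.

F ≈ 81.6 N

I = ½MR² = (1/2)(25.8)(0.146)² = 0.2750 kg·m².
The required torque is τ = Iα = (0.2750)(43.30) = 11.91 N·m.
A tangential force at the rim gives τ = FR, so F = τ/R = 11.91/0.146 = 81.55 N.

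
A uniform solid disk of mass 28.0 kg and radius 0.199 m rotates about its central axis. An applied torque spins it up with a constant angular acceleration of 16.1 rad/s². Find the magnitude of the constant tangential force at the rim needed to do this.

F ≈ 44.9 N

I = ½MR² = (1/2)(28.0)(0.199)² = 0.5544 kg·m².
The required torque is τ = Iα = (0.5544)(16.10) = 8.926 N·m.
A tangential force at the rim gives τ = FR, so F = τ/R = 8.926/0.199 = 44.85 N.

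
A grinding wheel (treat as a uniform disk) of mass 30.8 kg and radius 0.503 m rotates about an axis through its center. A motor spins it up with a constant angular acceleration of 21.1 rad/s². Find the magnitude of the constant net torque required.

τ ≈ 82.2 N·m

I = ½MR² = (1/2)(30.8)(0.503)² = 3.896 kg·m².
τ = Iα = (3.896)(21.10) = 82.21 N·m.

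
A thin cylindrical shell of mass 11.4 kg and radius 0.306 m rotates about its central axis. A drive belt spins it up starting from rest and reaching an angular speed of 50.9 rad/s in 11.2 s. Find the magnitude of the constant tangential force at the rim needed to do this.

F ≈ 15.9 N

I = MR² = (11.4)(0.306)² = 1.067 kg·m².
α = Δω/Δt = (50.9 − 0)/11.2 = 4.545 rad/s².
The required torque is τ = Iα = (1.067)(4.545) = 4.851 N·m.
A tangential force at the rim gives τ = FR, so F = τ/R = 4.851/0.306 = 15.85 N.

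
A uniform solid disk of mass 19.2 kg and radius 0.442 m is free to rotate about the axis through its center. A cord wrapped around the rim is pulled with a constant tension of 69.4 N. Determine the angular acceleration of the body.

I = ½MR² = (1/2)(19.2)(0.442)² = 1.875 kg·m².
τ = F R = (69.4)(0.442) = 30.67 N·m.
Newton's second law for rotation, τ = Iα, gives α = τ/I = 30.67/1.875 = 16.36 rad/s².

α ≈ 16.4 rad/s²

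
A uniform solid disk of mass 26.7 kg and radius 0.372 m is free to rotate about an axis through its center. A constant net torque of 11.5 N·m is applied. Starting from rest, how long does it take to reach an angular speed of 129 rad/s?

t ≈ 20.7 s

I = ½MR² = (1/2)(26.7)(0.372)² = 1.847 kg·m².
α = τ/I = 11.5/1.847 = 6.225 rad/s².
ω = αt ⇒ t = ω/α = 129/6.225 = 20.72 s.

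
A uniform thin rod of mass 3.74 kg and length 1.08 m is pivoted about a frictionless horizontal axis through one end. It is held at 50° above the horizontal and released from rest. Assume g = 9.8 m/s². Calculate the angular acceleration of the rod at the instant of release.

α ≈ 8.75 rad/s²

About the pivot, I = (1/3)ML² = (1/3)(3.74)(1.08)² = 1.454 kg·m².
The weight acts at the center, a distance L/2 = 0.5400 m from the pivot; τ = Mg(L/2) cos 50° = 12.72 N·m.
α = τ/I = 12.72/1.454 = 8.749 rad/s².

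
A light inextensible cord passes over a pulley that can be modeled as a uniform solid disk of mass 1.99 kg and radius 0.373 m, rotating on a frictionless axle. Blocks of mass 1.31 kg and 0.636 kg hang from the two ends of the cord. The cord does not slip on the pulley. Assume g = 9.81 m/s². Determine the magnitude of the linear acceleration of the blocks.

a ≈ 2.25 m/s²

I = ½MR² = (1/2)(1.99)(0.373)² = 0.1384 kg·m².
Heavier block: m₁g − T₁ = m₁a. Lighter block: T₂ − m₂g = m₂a.
Pulley: (T₁ − T₂)R = Iα = I(a/R), so T₁ − T₂ = (I/R²)a = (1/2)M_p a = 0.9950·a.
Adding the three: (m₁ − m₂)g = (m₁ + m₂ + 0.9950)a, so a = (1.31 − 0.636)(9.81)/(1.31 + 0.636 + 0.9950) = 2.248 m/s².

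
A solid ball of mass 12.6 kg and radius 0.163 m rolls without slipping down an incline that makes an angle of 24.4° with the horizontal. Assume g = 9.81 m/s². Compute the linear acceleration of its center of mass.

Translation along the incline: Mg sinθ − f = Ma.
Rotation about the center: fR = Iα with I = (2/5)MR². No-slip gives a = αR, so f = (I/R²)a = (2/5)M a.
Substituting: Mg sinθ = (1 + 0.4000)Ma, so a = g sinθ/(1 + 0.4000) = (9.81) sin 24.4° / 1.400 = 2.895 m/s².

a ≈ 2.89 m/s²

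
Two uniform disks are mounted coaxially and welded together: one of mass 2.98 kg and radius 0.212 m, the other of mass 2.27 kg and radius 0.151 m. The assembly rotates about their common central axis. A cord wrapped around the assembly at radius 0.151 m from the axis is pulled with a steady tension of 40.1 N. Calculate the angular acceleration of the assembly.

α ≈ 65.2 rad/s²

I = ½M₁R₁² + ½M₂R₂² = ½(2.98)(0.212)² + ½(2.27)(0.151)² = 0.09285 kg·m².
τ = F r = (40.1)(0.151) = 6.055 N·m.
α = τ/I = 6.055/0.09285 = 65.22 rad/s².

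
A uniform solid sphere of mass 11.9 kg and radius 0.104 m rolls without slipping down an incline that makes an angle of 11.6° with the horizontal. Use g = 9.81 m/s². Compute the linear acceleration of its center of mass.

Translation along the incline: Mg sinθ − f = Ma.
Rotation about the center: fR = Iα with I = (2/5)MR². No-slip gives a = αR, so f = (I/R²)a = (2/5)M a.
Substituting: Mg sinθ = (1 + 0.4000)Ma, so a = g sinθ/(1 + 0.4000) = (9.81) sin 11.6° / 1.400 = 1.409 m/s².

a ≈ 1.41 m/s²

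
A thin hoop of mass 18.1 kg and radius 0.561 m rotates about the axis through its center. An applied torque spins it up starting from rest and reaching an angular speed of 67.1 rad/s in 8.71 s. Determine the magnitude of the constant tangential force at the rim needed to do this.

I = MR² = (18.1)(0.561)² = 5.696 kg·m².
α = Δω/Δt = (67.1 − 0)/8.71 = 7.704 rad/s².
The required torque is τ = Iα = (5.696)(7.704) = 43.88 N·m.
A tangential force at the rim gives τ = FR, so F = τ/R = 43.88/0.561 = 78.23 N.

F ≈ 78.2 N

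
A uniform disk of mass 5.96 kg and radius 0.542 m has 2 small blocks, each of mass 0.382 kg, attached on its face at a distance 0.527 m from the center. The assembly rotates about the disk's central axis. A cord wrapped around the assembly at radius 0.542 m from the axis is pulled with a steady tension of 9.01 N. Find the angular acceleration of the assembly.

α ≈ 4.49 rad/s²

I_disk = ½MR² = ½(5.96)(0.542)² = 0.8754 kg·m².
I_blocks = 2·m·r² = 2(0.382)(0.527)² = 0.2122 kg·m².
Total I = 1.088 kg·m².
τ = F r = (9.01)(0.542) = 4.883 N·m.
α = τ/I = 4.883/1.088 = 4.490 rad/s².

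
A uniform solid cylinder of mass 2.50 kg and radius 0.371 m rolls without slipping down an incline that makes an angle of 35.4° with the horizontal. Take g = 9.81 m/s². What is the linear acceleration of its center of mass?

a ≈ 3.79 m/s²

Translation along the incline: Mg sinθ − f = Ma.
Rotation about the center: fR = Iα with I = ½MR². No-slip gives a = αR, so f = (I/R²)a = (1/2)M a.
Substituting: Mg sinθ = (1 + 0.5000)Ma, so a = g sinθ/(1 + 0.5000) = (9.81) sin 35.4° / 1.500 = 3.788 m/s².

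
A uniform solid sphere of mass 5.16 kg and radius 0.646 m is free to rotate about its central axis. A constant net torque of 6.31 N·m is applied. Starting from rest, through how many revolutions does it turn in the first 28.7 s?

≈ 480 revolutions

I = (2/5)MR² = (2/5)(5.16)(0.646)² = 0.8613 kg·m².
α = τ/I = 6.31/0.8613 = 7.326 rad/s².
θ = ½αt² = ½(7.326)(28.7)² = 3017 rad.
Revolutions = θ/(2π) = 480.2.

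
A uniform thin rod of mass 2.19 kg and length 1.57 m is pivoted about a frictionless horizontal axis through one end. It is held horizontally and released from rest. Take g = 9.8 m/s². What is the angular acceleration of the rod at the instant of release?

α ≈ 9.36 rad/s²

About the pivot, I = (1/3)ML² = (1/3)(2.19)(1.57)² = 1.799 kg·m².
The weight acts at the center, a distance L/2 = 0.7850 m from the pivot; τ = Mg(L/2) = 16.85 N·m.
α = τ/I = 16.85/1.799 = 9.363 rad/s².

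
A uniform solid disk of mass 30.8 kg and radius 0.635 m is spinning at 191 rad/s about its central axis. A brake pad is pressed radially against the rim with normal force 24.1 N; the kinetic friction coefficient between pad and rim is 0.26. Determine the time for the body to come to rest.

t ≈ 298 s

I = ½MR² = (1/2)(30.8)(0.635)² = 6.210 kg·m².
Friction force f = μN = (0.26)(24.1) = 6.266 N at the rim; torque magnitude τ = fR = 3.979 N·m, opposing ω.
|α| = τ/I = 3.979/6.210 = 0.6408 rad/s² (deceleration).
0 = ω₀ − |α|t ⇒ t = ω₀/|α| = 191/0.6408 = 298.1 s.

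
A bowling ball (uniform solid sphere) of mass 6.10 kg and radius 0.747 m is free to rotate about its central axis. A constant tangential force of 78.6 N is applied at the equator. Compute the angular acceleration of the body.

α ≈ 43.1 rad/s²

I = (2/5)MR² = (2/5)(6.10)(0.747)² = 1.362 kg·m².
τ = F R = (78.6)(0.747) = 58.71 N·m.
Newton's second law for rotation, τ = Iα, gives α = τ/I = 58.71/1.362 = 43.12 rad/s².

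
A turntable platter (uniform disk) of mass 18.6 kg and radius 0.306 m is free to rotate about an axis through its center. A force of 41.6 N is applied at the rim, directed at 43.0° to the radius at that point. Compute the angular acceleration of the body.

α ≈ 9.97 rad/s²

I = ½MR² = (1/2)(18.6)(0.306)² = 0.8708 kg·m².
Only the tangential component produces torque: τ = F R sinθ = (41.6)(0.306) sin 43.0° = 8.682 N·m.
From τ = Iα: α = 8.682/0.8708 = 9.969 rad/s².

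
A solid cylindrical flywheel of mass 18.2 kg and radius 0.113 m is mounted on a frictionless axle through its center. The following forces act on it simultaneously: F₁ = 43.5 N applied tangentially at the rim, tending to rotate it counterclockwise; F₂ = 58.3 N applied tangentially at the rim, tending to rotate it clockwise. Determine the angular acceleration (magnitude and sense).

I = ½MR² = (1/2)(18.2)(0.113)² = 0.1162 kg·m².
Taking counterclockwise as positive: τ₁ = +(43.5)(0.113) = +4.915 N·m; τ₂ = −(58.3)(0.113) = −6.588 N·m.
Net torque τ = -1.672 N·m.
α = τ/I = -1.672/0.1162 = -14.39 rad/s².

α ≈ 14.4 rad/s², clockwise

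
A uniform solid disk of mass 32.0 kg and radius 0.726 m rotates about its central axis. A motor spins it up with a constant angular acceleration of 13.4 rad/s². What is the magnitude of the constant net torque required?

τ ≈ 113 N·m

I = ½MR² = (1/2)(32.0)(0.726)² = 8.433 kg·m².
τ = Iα = (8.433)(13.40) = 113.0 N·m.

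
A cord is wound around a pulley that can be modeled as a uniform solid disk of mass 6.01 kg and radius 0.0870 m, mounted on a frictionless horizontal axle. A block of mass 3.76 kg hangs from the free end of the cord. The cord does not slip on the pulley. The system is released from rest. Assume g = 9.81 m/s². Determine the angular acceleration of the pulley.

α ≈ 62.7 rad/s²

I = ½MR² = (1/2)(6.01)(0.0870)² = 0.02274 kg·m².
Block: mg − T = ma. Pulley: TR = Iα. No-slip: a = αR, so T = (I/R²)a = 3.005·a.
Then mg = (m + 3.005)a, so a = (3.76)(9.81)/(3.76 + 3.005) = 5.452 m/s².
α = a/R = 5.452/0.0870 = 62.67 rad/s².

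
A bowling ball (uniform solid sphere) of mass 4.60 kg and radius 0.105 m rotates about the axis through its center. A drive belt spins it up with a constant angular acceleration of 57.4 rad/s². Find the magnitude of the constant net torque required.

τ ≈ 1.16 N·m

I = (2/5)MR² = (2/5)(4.60)(0.105)² = 0.02029 kg·m².
τ = Iα = (0.02029)(57.40) = 1.164 N·m.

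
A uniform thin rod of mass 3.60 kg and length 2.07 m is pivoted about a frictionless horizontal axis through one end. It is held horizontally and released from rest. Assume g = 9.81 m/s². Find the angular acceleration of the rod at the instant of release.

About the pivot, I = (1/3)ML² = (1/3)(3.60)(2.07)² = 5.142 kg·m².
The weight acts at the center, a distance L/2 = 1.035 m from the pivot; τ = Mg(L/2) = 36.55 N·m.
α = τ/I = 36.55/5.142 = 7.109 rad/s².

α ≈ 7.11 rad/s²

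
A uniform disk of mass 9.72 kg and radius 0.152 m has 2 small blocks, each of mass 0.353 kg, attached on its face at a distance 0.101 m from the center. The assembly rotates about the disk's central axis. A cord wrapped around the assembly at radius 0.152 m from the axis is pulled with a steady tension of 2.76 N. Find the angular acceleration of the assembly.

α ≈ 3.51 rad/s²

I_disk = ½MR² = ½(9.72)(0.152)² = 0.1123 kg·m².
I_blocks = 2·m·r² = 2(0.353)(0.101)² = 0.007202 kg·m².
Total I = 0.1195 kg·m².
τ = F r = (2.76)(0.152) = 0.4195 N·m.
α = τ/I = 0.4195/0.1195 = 3.511 rad/s².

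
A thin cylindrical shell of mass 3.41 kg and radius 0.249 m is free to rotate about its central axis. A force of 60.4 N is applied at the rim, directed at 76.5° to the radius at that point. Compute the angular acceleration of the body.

I = MR² = (3.41)(0.249)² = 0.2114 kg·m².
Only the tangential component produces torque: τ = F R sinθ = (60.4)(0.249) sin 76.5° = 14.62 N·m.
Newton's second law for rotation, τ = Iα, gives α = τ/I = 14.62/0.2114 = 69.17 rad/s².

α ≈ 69.2 rad/s²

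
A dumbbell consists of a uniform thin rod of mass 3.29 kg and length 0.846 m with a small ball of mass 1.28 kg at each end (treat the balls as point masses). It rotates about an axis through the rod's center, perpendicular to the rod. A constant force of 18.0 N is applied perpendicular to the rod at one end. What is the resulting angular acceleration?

α ≈ 11.6 rad/s²

I_rod = (1/12)ML² = (1/12)(3.29)(0.846)² = 0.1962 kg·m².
I_balls = 2·m·(L/2)² = 2(1.28)(0.4230)² = 0.4581 kg·m².
Total I = 0.6543 kg·m².
τ = F·(L/2) = (18.0)(0.423) = 7.614 N·m.
α = τ/I = 7.614/0.6543 = 11.64 rad/s².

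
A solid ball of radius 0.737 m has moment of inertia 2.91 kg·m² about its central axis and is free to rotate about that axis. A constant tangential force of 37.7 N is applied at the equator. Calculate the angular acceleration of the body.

α ≈ 9.55 rad/s²

τ = F R = (37.7)(0.737) = 27.78 N·m.
Newton's second law for rotation, τ = Iα, gives α = τ/I = 27.78/2.910 = 9.548 rad/s².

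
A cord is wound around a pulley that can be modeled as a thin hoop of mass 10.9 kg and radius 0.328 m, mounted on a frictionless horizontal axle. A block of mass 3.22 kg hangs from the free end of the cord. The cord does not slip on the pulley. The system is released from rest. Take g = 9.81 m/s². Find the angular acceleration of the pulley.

α ≈ 6.82 rad/s²

I = MR² = (10.9)(0.328)² = 1.173 kg·m².
Block: mg − T = ma. Pulley: TR = Iα. No-slip: a = αR, so T = (I/R²)a = 10.90·a.
Then mg = (m + 10.90)a, so a = (3.22)(9.81)/(3.22 + 10.90) = 2.237 m/s².
α = a/R = 2.237/0.328 = 6.821 rad/s².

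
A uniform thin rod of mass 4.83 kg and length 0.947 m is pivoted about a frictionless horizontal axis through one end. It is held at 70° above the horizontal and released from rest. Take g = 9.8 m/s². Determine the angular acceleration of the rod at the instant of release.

α ≈ 5.31 rad/s²

About the pivot, I = (1/3)ML² = (1/3)(4.83)(0.947)² = 1.444 kg·m².
The weight acts at the center, a distance L/2 = 0.4735 m from the pivot; τ = Mg(L/2) cos 70° = 7.666 N·m.
α = τ/I = 7.666/1.444 = 5.309 rad/s².
(Equivalently α = (3g/(2L)) cos 70° = 5.309 rad/s².)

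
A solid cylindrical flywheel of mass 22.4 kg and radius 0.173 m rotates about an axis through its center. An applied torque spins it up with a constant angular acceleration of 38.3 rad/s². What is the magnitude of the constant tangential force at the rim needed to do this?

I = ½MR² = (1/2)(22.4)(0.173)² = 0.3352 kg·m².
The required torque is τ = Iα = (0.3352)(38.30) = 12.84 N·m.
A tangential force at the rim gives τ = FR, so F = τ/R = 12.84/0.173 = 74.21 N.

F ≈ 74.2 N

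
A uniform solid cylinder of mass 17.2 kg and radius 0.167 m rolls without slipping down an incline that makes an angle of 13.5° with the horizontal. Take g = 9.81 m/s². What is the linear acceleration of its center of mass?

a ≈ 1.53 m/s²

Translation along the incline: Mg sinθ − f = Ma.
Rotation about the center: fR = Iα with I = ½MR². No-slip gives a = αR, so f = (I/R²)a = (1/2)M a.
Substituting: Mg sinθ = (1 + 0.5000)Ma, so a = g sinθ/(1 + 0.5000) = (9.81) sin 13.5° / 1.500 = 1.527 m/s².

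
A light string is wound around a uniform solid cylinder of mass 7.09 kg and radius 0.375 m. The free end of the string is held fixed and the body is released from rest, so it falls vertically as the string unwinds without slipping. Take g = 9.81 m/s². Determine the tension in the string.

T ≈ 23.2 N

Translation: Mg − T = Ma. Rotation about the center: TR = Iα with I = ½MR².
With a = αR: T = (I/R²)a = (1/2)M a, so Mg = (1 + 0.5000)Ma.
a = g/(1 + 0.5000) = 9.81/1.500 = 6.540 m/s².
T = 0.5000·M·a = (0.5000)(7.09)(6.540) = 23.18 N.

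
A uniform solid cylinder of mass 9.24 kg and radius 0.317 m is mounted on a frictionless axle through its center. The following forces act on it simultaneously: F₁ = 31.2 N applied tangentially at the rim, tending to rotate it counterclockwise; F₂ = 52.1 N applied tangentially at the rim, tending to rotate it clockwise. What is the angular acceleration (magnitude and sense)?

I = ½MR² = (1/2)(9.24)(0.317)² = 0.4643 kg·m².
Taking counterclockwise as positive: τ₁ = +(31.2)(0.317) = +9.890 N·m; τ₂ = −(52.1)(0.317) = −16.52 N·m.
Net torque τ = -6.625 N·m.
α = τ/I = -6.625/0.4643 = -14.27 rad/s².

α ≈ 14.3 rad/s², clockwise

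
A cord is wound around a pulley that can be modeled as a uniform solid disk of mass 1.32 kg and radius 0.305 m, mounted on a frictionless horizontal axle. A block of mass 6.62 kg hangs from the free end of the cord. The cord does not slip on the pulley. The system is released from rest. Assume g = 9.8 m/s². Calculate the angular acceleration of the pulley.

α ≈ 29.2 rad/s²

I = ½MR² = (1/2)(1.32)(0.305)² = 0.06140 kg·m².
Block: mg − T = ma. Pulley: TR = Iα. No-slip: a = αR, so T = (I/R²)a = 0.6600·a.
Then mg = (m + 0.6600)a, so a = (6.62)(9.8)/(6.62 + 0.6600) = 8.912 m/s².
α = a/R = 8.912/0.305 = 29.22 rad/s².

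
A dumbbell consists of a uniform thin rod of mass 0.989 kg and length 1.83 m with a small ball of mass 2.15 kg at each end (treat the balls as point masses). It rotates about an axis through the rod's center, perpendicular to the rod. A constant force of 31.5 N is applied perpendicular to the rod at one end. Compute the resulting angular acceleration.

I_rod = (1/12)ML² = (1/12)(0.989)(1.83)² = 0.2760 kg·m².
I_balls = 2·m·(L/2)² = 2(2.15)(0.9150)² = 3.600 kg·m².
Total I = 3.876 kg·m².
τ = F·(L/2) = (31.5)(0.915) = 28.82 N·m.
α = τ/I = 28.82/3.876 = 7.436 rad/s².

α ≈ 7.44 rad/s²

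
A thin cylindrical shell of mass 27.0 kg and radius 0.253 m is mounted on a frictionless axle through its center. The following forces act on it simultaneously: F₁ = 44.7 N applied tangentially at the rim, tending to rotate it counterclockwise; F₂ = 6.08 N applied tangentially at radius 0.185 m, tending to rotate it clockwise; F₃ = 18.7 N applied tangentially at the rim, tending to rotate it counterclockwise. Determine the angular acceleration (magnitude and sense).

α ≈ 8.63 rad/s², counterclockwise

I = MR² = (27.0)(0.253)² = 1.728 kg·m².
Taking counterclockwise as positive: τ₁ = +(44.7)(0.253) = +11.31 N·m; τ₂ = −(6.08)(0.185) = −1.125 N·m; τ₃ = +(18.7)(0.253) = +4.731 N·m.
Net torque τ = 14.92 N·m.
α = τ/I = 14.92/1.728 = 8.630 rad/s².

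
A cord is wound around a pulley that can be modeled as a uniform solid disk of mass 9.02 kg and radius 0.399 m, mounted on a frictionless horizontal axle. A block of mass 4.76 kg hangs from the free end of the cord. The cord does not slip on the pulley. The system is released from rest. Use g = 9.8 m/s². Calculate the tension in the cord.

I = ½MR² = (1/2)(9.02)(0.399)² = 0.7180 kg·m².
Block: mg − T = ma. Pulley: TR = Iα. No-slip: a = αR, so T = (I/R²)a = 4.510·a.
Then mg = (m + 4.510)a, so a = (4.76)(9.8)/(4.76 + 4.510) = 5.032 m/s².
T = 4.510·a = 22.69 N.

T ≈ 22.7 N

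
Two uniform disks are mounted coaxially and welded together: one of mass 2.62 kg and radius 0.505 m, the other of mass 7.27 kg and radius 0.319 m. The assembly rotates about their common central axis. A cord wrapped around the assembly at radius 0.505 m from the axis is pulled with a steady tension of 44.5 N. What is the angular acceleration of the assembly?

I = ½M₁R₁² + ½M₂R₂² = ½(2.62)(0.505)² + ½(7.27)(0.319)² = 0.7040 kg·m².
τ = F r = (44.5)(0.505) = 22.47 N·m.
α = τ/I = 22.47/0.7040 = 31.92 rad/s².

α ≈ 31.9 rad/s²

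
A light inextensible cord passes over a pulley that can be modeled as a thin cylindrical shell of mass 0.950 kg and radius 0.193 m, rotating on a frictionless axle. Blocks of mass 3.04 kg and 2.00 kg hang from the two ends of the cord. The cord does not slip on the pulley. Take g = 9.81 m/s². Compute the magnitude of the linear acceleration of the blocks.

I = MR² = (0.950)(0.193)² = 0.03539 kg·m².
Heavier block: m₁g − T₁ = m₁a. Lighter block: T₂ − m₂g = m₂a.
Pulley: (T₁ − T₂)R = Iα = I(a/R), so T₁ − T₂ = (I/R²)a = 1·M_p a = 0.9500·a.
Adding the three: (m₁ − m₂)g = (m₁ + m₂ + 0.9500)a, so a = (3.04 − 2.00)(9.81)/(3.04 + 2.00 + 0.9500) = 1.703 m/s².

a ≈ 1.70 m/s²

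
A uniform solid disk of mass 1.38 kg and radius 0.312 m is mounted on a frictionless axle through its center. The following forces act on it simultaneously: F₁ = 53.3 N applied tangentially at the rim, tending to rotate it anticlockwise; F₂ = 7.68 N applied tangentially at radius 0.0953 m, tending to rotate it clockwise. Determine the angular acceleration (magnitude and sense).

α ≈ 237 rad/s², anticlockwise

I = ½MR² = (1/2)(1.38)(0.312)² = 0.06717 kg·m².
Taking anticlockwise as positive: τ₁ = +(53.3)(0.312) = +16.63 N·m; τ₂ = −(7.68)(0.0953) = −0.7319 N·m.
Net torque τ = 15.90 N·m.
α = τ/I = 15.90/0.06717 = 236.7 rad/s².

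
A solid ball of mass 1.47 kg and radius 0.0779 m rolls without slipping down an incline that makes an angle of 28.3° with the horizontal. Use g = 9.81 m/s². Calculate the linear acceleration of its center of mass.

a ≈ 3.32 m/s²

Translation along the incline: Mg sinθ − f = Ma.
Rotation about the center: fR = Iα with I = (2/5)MR². No-slip gives a = αR, so f = (I/R²)a = (2/5)M a.
Substituting: Mg sinθ = (1 + 0.4000)Ma, so a = g sinθ/(1 + 0.4000) = (9.81) sin 28.3° / 1.400 = 3.322 m/s².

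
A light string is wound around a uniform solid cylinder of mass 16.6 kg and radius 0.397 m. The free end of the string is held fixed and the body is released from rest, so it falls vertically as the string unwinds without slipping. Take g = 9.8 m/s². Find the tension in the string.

T ≈ 54.2 N

Translation: Mg − T = Ma. Rotation about the center: TR = Iα with I = ½MR².
With a = αR: T = (I/R²)a = (1/2)M a, so Mg = (1 + 0.5000)Ma.
a = g/(1 + 0.5000) = 9.8/1.500 = 6.533 m/s².
T = 0.5000·M·a = (0.5000)(16.6)(6.533) = 54.23 N.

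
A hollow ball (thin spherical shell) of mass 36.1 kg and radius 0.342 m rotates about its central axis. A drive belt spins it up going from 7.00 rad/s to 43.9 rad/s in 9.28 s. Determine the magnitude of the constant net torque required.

I = (2/3)MR² = (2/3)(36.1)(0.342)² = 2.815 kg·m².
α = Δω/Δt = (43.9 − 7.00)/9.28 = 3.976 rad/s².
τ = Iα = (2.815)(3.976) = 11.19 N·m.

τ ≈ 11.2 N·m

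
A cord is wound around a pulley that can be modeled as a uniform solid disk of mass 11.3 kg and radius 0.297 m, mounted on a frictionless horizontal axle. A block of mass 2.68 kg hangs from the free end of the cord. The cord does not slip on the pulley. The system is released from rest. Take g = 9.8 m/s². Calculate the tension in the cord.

I = ½MR² = (1/2)(11.3)(0.297)² = 0.4984 kg·m².
Block: mg − T = ma. Pulley: TR = Iα. No-slip: a = αR, so T = (I/R²)a = 5.650·a.
Then mg = (m + 5.650)a, so a = (2.68)(9.8)/(2.68 + 5.650) = 3.153 m/s².
T = 5.650·a = 17.81 N.

T ≈ 17.8 N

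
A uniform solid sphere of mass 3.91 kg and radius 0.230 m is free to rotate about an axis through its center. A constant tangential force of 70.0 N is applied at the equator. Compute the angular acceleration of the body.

I = (2/5)MR² = (2/5)(3.91)(0.230)² = 0.08274 kg·m².
τ = F R = (70.0)(0.230) = 16.10 N·m.
Newton's second law for rotation, τ = Iα, gives α = τ/I = 16.10/0.08274 = 194.6 rad/s².

α ≈ 195 rad/s²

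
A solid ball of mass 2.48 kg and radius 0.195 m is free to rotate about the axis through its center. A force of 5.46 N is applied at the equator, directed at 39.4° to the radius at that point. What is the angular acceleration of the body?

α ≈ 17.9 rad/s²

I = (2/5)MR² = (2/5)(2.48)(0.195)² = 0.03772 kg·m².
Only the tangential component produces torque: τ = F R sinθ = (5.46)(0.195) sin 39.4° = 0.6758 N·m.
From τ = Iα: α = 0.6758/0.03772 = 17.92 rad/s².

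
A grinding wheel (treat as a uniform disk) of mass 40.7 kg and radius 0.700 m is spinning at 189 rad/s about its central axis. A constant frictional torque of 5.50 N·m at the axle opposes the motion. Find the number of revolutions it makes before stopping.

≈ 5150 revolutions

I = ½MR² = (1/2)(40.7)(0.700)² = 9.971 kg·m².
The net torque has magnitude 5.50 N·m, opposing ω.
|α| = τ/I = 5.500/9.971 = 0.5516 rad/s² (deceleration).
ω² = ω₀² − 2|α|θ with ω = 0 ⇒ θ = ω₀²/(2|α|) = 32380 rad = 5154 rev.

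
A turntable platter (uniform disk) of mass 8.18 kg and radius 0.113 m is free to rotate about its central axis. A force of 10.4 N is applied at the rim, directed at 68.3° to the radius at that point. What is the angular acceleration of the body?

I = ½MR² = (1/2)(8.18)(0.113)² = 0.05223 kg·m².
Only the tangential component produces torque: τ = F R sinθ = (10.4)(0.113) sin 68.3° = 1.092 N·m.
Newton's second law for rotation, τ = Iα, gives α = τ/I = 1.092/0.05223 = 20.91 rad/s².

α ≈ 20.9 rad/s²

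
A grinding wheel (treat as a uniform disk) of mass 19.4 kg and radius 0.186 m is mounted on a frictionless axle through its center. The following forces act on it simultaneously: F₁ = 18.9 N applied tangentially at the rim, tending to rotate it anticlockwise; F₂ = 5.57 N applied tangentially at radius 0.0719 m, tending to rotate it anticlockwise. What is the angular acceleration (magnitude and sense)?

I = ½MR² = (1/2)(19.4)(0.186)² = 0.3356 kg·m².
Taking anticlockwise as positive: τ₁ = +(18.9)(0.186) = +3.515 N·m; τ₂ = +(5.57)(0.0719) = +0.4005 N·m.
Net torque τ = 3.916 N·m.
α = τ/I = 3.916/0.3356 = 11.67 rad/s².

α ≈ 11.7 rad/s², anticlockwise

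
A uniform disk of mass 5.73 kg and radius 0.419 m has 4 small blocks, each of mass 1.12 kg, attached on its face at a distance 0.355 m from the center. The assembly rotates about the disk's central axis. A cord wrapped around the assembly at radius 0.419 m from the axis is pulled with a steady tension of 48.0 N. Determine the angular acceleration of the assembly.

α ≈ 18.8 rad/s²

I_disk = ½MR² = ½(5.73)(0.419)² = 0.5030 kg·m².
I_blocks = 4·m·r² = 4(1.12)(0.355)² = 0.5646 kg·m².
Total I = 1.068 kg·m².
τ = F r = (48.0)(0.419) = 20.11 N·m.
α = τ/I = 20.11/1.068 = 18.84 rad/s².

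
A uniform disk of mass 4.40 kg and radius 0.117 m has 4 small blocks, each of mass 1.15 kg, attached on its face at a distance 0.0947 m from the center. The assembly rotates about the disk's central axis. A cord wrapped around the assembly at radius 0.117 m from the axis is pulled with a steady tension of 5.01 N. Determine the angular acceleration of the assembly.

I_disk = ½MR² = ½(4.40)(0.117)² = 0.03012 kg·m².
I_blocks = 4·m·r² = 4(1.15)(0.0947)² = 0.04125 kg·m².
Total I = 0.07137 kg·m².
τ = F r = (5.01)(0.117) = 0.5862 N·m.
α = τ/I = 0.5862/0.07137 = 8.213 rad/s².

α ≈ 8.21 rad/s²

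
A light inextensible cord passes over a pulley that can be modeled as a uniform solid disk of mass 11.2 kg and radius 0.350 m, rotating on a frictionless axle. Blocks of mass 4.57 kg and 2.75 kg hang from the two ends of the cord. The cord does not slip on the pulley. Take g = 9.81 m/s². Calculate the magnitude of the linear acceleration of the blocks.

I = ½MR² = (1/2)(11.2)(0.350)² = 0.6860 kg·m².
Heavier block: m₁g − T₁ = m₁a. Lighter block: T₂ − m₂g = m₂a.
Pulley: (T₁ − T₂)R = Iα = I(a/R), so T₁ − T₂ = (I/R²)a = (1/2)M_p a = 5.600·a.
Adding the three: (m₁ − m₂)g = (m₁ + m₂ + 5.600)a, so a = (4.57 − 2.75)(9.81)/(4.57 + 2.75 + 5.600) = 1.382 m/s².

a ≈ 1.38 m/s²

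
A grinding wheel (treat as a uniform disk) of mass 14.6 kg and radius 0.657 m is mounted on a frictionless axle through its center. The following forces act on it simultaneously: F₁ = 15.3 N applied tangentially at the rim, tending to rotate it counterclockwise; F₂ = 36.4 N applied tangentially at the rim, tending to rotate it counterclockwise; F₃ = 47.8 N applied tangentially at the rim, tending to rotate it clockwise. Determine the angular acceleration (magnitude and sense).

α ≈ 0.813 rad/s², counterclockwise

I = ½MR² = (1/2)(14.6)(0.657)² = 3.151 kg·m².
Taking counterclockwise as positive: τ₁ = +(15.3)(0.657) = +10.05 N·m; τ₂ = +(36.4)(0.657) = +23.91 N·m; τ₃ = −(47.8)(0.657) = −31.40 N·m.
Net torque τ = 2.562 N·m.
α = τ/I = 2.562/3.151 = 0.8132 rad/s².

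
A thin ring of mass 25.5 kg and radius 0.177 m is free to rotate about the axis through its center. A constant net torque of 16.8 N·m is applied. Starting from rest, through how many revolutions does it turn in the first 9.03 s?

≈ 136 revolutions

I = MR² = (25.5)(0.177)² = 0.7989 kg·m².
α = τ/I = 16.8/0.7989 = 21.03 rad/s².
θ = ½αt² = ½(21.03)(9.03)² = 857.4 rad.
Revolutions = θ/(2π) = 136.5.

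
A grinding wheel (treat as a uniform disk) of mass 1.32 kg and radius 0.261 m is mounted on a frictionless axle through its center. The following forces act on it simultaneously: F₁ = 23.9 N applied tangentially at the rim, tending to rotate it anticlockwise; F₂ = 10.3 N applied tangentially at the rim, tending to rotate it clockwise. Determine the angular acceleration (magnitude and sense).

α ≈ 79.0 rad/s², anticlockwise

I = ½MR² = (1/2)(1.32)(0.261)² = 0.04496 kg·m².
Taking anticlockwise as positive: τ₁ = +(23.9)(0.261) = +6.238 N·m; τ₂ = −(10.3)(0.261) = −2.688 N·m.
Net torque τ = 3.550 N·m.
α = τ/I = 3.550/0.04496 = 78.95 rad/s².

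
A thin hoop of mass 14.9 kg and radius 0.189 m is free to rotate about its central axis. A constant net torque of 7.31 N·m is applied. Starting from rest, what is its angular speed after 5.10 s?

ω ≈ 70.0 rad/s

I = MR² = (14.9)(0.189)² = 0.5322 kg·m².
α = τ/I = 7.31/0.5322 = 13.73 rad/s².
ω = ω₀ + αt = 0 + (13.73)(5.10) = 70.05 rad/s.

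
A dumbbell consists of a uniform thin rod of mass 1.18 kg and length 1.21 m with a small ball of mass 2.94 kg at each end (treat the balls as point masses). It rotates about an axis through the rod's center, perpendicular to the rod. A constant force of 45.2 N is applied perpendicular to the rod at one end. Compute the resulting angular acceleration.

α ≈ 11.9 rad/s²

I_rod = (1/12)ML² = (1/12)(1.18)(1.21)² = 0.1440 kg·m².
I_balls = 2·m·(L/2)² = 2(2.94)(0.6050)² = 2.152 kg·m².
Total I = 2.296 kg·m².
τ = F·(L/2) = (45.2)(0.605) = 27.35 N·m.
α = τ/I = 27.35/2.296 = 11.91 rad/s².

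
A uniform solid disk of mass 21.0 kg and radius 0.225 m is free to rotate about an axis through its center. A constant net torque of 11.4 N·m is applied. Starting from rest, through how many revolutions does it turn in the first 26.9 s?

I = ½MR² = (1/2)(21.0)(0.225)² = 0.5316 kg·m².
α = τ/I = 11.4/0.5316 = 21.45 rad/s².
θ = ½αt² = ½(21.45)(26.9)² = 7759 rad.
Revolutions = θ/(2π) = 1235.

≈ 1230 revolutions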